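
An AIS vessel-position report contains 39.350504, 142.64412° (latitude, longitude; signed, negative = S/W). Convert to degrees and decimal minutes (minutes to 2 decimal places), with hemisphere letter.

φ: fractional part 0.350504 → 21.0302 minutes
λ: fractional part 0.644120 → 38.6472 minutes

39° 21.03′ N, 142° 38.65′ E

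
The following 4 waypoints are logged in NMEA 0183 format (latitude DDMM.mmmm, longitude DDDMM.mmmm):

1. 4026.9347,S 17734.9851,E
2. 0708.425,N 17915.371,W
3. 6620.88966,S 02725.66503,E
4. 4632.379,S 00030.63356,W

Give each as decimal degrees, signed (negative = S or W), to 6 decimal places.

1. -40.448912, 177.583085
2. 7.140417, -179.256183
3. -66.348161, 27.427751
4. -46.539650, -0.510559

Point 1:
  Latitude: split at 2 digits → 40° and 26.9347′; 40 + 26.9347/60 = 40.4489117
  S → negative
  Lon: degrees = first 3 digits = 177, minutes = 34.9851; 177 + 34.9851/60 = 177.5830850
  E → positive
Point 2:
  φ: split at 2 digits → 07° and 8.425′; 7 + 8.425/60 = 7.1404167
  N → positive
  Longitude: split at 3 digits → 179° and 15.371′; 179 + 15.371/60 = 179.2561833
  W → negative
Point 3:
  φ: split at 2 digits → 66° and 20.88966′; 66 + 20.88966/60 = 66.3481610
  S ⇒ negate
  Longitude: degrees = first 3 digits = 27, minutes = 25.66503; 27 + 25.66503/60 = 27.4277505
  E → positive
Point 4:
  Lat: split at 2 digits → 46° and 32.379′; 46 + 32.379/60 = 46.5396500
  hemisphere S, so the sign is −
  Longitude: split at 3 digits → 000° and 30.63356′; 0 + 30.63356/60 = 0.5105593
  W ⇒ negate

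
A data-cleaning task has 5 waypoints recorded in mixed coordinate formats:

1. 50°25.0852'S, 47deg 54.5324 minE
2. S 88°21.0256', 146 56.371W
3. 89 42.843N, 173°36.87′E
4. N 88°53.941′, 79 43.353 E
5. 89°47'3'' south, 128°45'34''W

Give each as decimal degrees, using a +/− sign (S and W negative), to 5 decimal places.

1. -50.41809, 47.90887
2. -88.35043, -146.93952
3. 89.71405, 173.61450
4. 88.89902, 79.72255
5. -89.78417, -128.75944

Point 1:
  φ: 50 + 25.0852/60 = 50.418087
  hemisphere S, so the sign is −
  Longitude: 54.5324′ = 0.908873°; total 47.908873
  E ⇒ keep positive
Point 2:
  Lat: 21.0256′ = 0.350427°; total 88.350427
  hemisphere S, so the sign is −
  λ: 146 + 56.371/60 = 146.939517
  W → negative
Point 3:
  Lat: 89 + 42.843/60 = 89.714050
  N → positive
  Lon: 36.87′ = 0.614500°; total 173.614500
  E → positive
Point 4:
  φ: 88 + 53.941/60 = 88.899017
  N ⇒ keep positive
  λ: 79 + 43.353/60 = 79.722550
  E ⇒ keep positive
Point 5:
  Lat: 89° + 47/60 + 3/3600 = 89 + 0.783333 + 0.000833 = 89.784167
  hemisphere S, so the sign is −
  λ: 45′ + 34″ = 45.56667′; 128 + 45.56667/60 = 128.759444
  W → negative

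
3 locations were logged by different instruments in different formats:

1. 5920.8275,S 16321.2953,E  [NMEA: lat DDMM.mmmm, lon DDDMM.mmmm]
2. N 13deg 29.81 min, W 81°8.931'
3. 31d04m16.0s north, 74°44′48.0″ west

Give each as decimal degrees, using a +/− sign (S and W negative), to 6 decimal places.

1. -59.347125, 163.354922
2. 13.496833, -81.148850
3. 31.071111, -74.746667

Point 1:
  φ: degrees = first 2 digits = 59, minutes = 20.8275; 59 + 20.8275/60 = 59.3471250
  S → negative
  λ: split at 3 digits → 163° and 21.2953′; 163 + 21.2953/60 = 163.3549217
  E ⇒ keep positive
Point 2:
  φ: 13 + 29.81/60 = 13.4968333
  N ⇒ keep positive
  λ: 8.931′ = 0.148850°; total 81.1488500
  W ⇒ negate
Point 3:
  Latitude: 31° + 4/60 + 16/3600 = 31 + 0.066667 + 0.004444 = 31.0711111
  N ⇒ keep positive
  λ: 44′ + 48″ = 44.80000′; 74 + 44.80000/60 = 74.7466667
  W ⇒ negate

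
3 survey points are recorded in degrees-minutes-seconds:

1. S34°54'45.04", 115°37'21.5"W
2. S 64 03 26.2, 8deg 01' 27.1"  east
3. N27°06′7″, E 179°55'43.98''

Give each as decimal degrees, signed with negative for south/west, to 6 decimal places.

1. -34.912511, -115.622639
2. -64.057278, 8.024194
3. 27.101944, 179.928883

Point 1:
  Latitude: 34° + 54/60 + 45.04/3600 = 34 + 0.900000 + 0.012511 = 34.9125111
  S ⇒ negate
  Longitude: 37′ + 21.5″ = 37.35833′; 115 + 37.35833/60 = 115.6226389
  W → negative
Point 2:
  φ: 64° + 3/60 + 26.2/3600 = 64 + 0.050000 + 0.007278 = 64.0572778
  hemisphere S, so the sign is −
  Lon: 8 + 1/60 + 27.1/3600 = 8.0241944
  E ⇒ keep positive
Point 3:
  Latitude: 27 + 6/60 + 7/3600 = 27.1019444
  N ⇒ keep positive
  Lon: 179° + 55/60 + 43.98/3600 = 179 + 0.916667 + 0.012217 = 179.9288833
  E ⇒ keep positive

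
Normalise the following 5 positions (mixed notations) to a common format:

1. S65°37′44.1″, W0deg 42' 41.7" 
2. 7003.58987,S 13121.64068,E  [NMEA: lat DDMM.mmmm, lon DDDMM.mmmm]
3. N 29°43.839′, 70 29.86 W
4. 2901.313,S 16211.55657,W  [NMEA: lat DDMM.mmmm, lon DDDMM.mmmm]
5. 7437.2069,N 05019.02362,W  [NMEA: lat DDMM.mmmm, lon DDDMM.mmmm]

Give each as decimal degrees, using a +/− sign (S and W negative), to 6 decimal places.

1. -65.628917, -0.711583
2. -70.059831, 131.360678
3. 29.730650, -70.497667
4. -29.021883, -162.192610
5. 74.620115, -50.317060

Point 1:
  φ: 37′ + 44.1″ = 37.73500′; 65 + 37.73500/60 = 65.6289167
  hemisphere S, so the sign is −
  Lon: 0 + 42/60 + 41.7/3600 = 0.7115833
  W → negative
Point 2:
  Latitude: degrees = first 2 digits = 70, minutes = 3.58987; 70 + 3.58987/60 = 70.0598312
  S ⇒ negate
  Longitude: split at 3 digits → 131° and 21.64068′; 131 + 21.64068/60 = 131.3606780
  E ⇒ keep positive
Point 3:
  φ: 43.839′ = 0.730650°; total 29.7306500
  N → positive
  λ: 70 + 29.86/60 = 70.4976667
  hemisphere W, so the sign is −
Point 4:
  Latitude: degrees = first 2 digits = 29, minutes = 1.313; 29 + 1.313/60 = 29.0218833
  S ⇒ negate
  Longitude: degrees = first 3 digits = 162, minutes = 11.55657; 162 + 11.55657/60 = 162.1926095
  hemisphere W, so the sign is −
Point 5:
  φ: split at 2 digits → 74° and 37.2069′; 74 + 37.2069/60 = 74.6201150
  N ⇒ keep positive
  Lon: degrees = first 3 digits = 50, minutes = 19.02362; 50 + 19.02362/60 = 50.3170603
  W → negative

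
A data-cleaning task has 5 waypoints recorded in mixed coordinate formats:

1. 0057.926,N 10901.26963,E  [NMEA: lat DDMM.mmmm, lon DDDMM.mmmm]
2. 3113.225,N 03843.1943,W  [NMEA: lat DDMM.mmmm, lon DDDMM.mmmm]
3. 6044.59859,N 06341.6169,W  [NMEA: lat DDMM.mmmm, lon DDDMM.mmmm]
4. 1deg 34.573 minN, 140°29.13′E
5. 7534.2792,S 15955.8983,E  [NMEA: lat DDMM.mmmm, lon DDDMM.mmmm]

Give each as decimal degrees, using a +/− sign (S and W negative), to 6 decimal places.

Point 1:
  φ: degrees = first 2 digits = 0, minutes = 57.926; 0 + 57.926/60 = 0.9654333
  N → positive
  λ: split at 3 digits → 109° and 1.26963′; 109 + 1.26963/60 = 109.0211605
  E → positive
Point 2:
  Lat: split at 2 digits → 31° and 13.225′; 31 + 13.225/60 = 31.2204167
  N ⇒ keep positive
  Longitude: degrees = first 3 digits = 38, minutes = 43.1943; 38 + 43.1943/60 = 38.7199050
  W → negative
Point 3:
  φ: split at 2 digits → 60° and 44.59859′; 60 + 44.59859/60 = 60.7433098
  N ⇒ keep positive
  Lon: split at 3 digits → 063° and 41.6169′; 63 + 41.6169/60 = 63.6936150
  W ⇒ negate
Point 4:
  φ: 1 + 34.573/60 = 1.5762167
  N → positive
  Longitude: 29.13′ = 0.485500°; total 140.4855000
  E ⇒ keep positive
Point 5:
  Lat: degrees = first 2 digits = 75, minutes = 34.2792; 75 + 34.2792/60 = 75.5713200
  S ⇒ negate
  Lon: split at 3 digits → 159° and 55.8983′; 159 + 55.8983/60 = 159.9316383
  E → positive

1. 0.965433, 109.021161
2. 31.220417, -38.719905
3. 60.743310, -63.693615
4. 1.576217, 140.485500
5. -75.571320, 159.931638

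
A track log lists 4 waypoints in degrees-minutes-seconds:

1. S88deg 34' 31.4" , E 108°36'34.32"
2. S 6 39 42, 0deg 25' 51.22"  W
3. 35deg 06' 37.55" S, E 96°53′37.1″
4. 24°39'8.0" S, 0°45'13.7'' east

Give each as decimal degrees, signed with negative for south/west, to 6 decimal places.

1. -88.575389, 108.609533
2. -6.661667, -0.430894
3. -35.110431, 96.893639
4. -24.652222, 0.753806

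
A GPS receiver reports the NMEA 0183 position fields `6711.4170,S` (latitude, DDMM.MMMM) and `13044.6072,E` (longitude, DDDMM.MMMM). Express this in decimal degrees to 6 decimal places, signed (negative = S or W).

-67.190283, 130.743453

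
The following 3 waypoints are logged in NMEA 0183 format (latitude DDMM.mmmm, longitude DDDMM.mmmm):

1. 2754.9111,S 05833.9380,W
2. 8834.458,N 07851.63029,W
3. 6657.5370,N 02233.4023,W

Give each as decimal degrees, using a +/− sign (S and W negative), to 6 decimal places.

Point 1:
  Latitude: degrees = first 2 digits = 27, minutes = 54.9111; 27 + 54.9111/60 = 27.9151850
  hemisphere S, so the sign is −
  λ: split at 3 digits → 058° and 33.938′; 58 + 33.938/60 = 58.5656333
  W → negative
Point 2:
  Latitude: split at 2 digits → 88° and 34.458′; 88 + 34.458/60 = 88.5743000
  N → positive
  Lon: degrees = first 3 digits = 78, minutes = 51.63029; 78 + 51.63029/60 = 78.8605048
  W → negative
Point 3:
  φ: split at 2 digits → 66° and 57.537′; 66 + 57.537/60 = 66.9589500
  N ⇒ keep positive
  λ: degrees = first 3 digits = 22, minutes = 33.4023; 22 + 33.4023/60 = 22.5567050
  W ⇒ negate

1. -27.915185, -58.565633
2. 88.574300, -78.860505
3. 66.958950, -22.556705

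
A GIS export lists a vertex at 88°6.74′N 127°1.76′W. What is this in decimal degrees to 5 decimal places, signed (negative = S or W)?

88.11233, -127.02933

Latitude: 6.74′ = 0.112333°; total 88.112333
N → positive
λ: 1.76′ = 0.029333°; total 127.029333
W → negative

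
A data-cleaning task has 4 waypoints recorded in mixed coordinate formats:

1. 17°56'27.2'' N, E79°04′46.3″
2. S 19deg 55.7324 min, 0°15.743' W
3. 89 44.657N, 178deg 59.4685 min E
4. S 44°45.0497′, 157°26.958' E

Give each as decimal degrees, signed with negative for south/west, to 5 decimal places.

Point 1:
  Latitude: 56′ + 27.2″ = 56.45333′; 17 + 56.45333/60 = 17.940889
  N ⇒ keep positive
  Lon: 79° + 4/60 + 46.3/3600 = 79 + 0.066667 + 0.012861 = 79.079528
  E ⇒ keep positive
Point 2:
  Lat: 55.7324′ = 0.928873°; total 19.928873
  S ⇒ negate
  Longitude: 0 + 15.743/60 = 0.262383
  W ⇒ negate
Point 3:
  Latitude: 44.657′ = 0.744283°; total 89.744283
  N → positive
  λ: 178 + 59.4685/60 = 178.991142
  E → positive
Point 4:
  Lat: 44 + 45.0497/60 = 44.750828
  S → negative
  Longitude: 26.958′ = 0.449300°; total 157.449300
  E → positive

1. 17.94089, 79.07953
2. -19.92887, -0.26238
3. 89.74428, 178.99114
4. -44.75083, 157.44930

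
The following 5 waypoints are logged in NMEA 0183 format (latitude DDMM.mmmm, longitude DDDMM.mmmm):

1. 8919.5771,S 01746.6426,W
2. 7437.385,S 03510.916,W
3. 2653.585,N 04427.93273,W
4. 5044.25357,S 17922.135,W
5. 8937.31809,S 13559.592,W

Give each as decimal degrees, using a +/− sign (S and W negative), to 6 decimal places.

1. -89.326285, -17.777377
2. -74.623083, -35.181933
3. 26.893083, -44.465546
4. -50.737560, -179.368917
5. -89.621968, -135.993200

Point 1:
  φ: split at 2 digits → 89° and 19.5771′; 89 + 19.5771/60 = 89.3262850
  S ⇒ negate
  λ: split at 3 digits → 017° and 46.6426′; 17 + 46.6426/60 = 17.7773767
  W → negative
Point 2:
  φ: split at 2 digits → 74° and 37.385′; 74 + 37.385/60 = 74.6230833
  S → negative
  λ: degrees = first 3 digits = 35, minutes = 10.916; 35 + 10.916/60 = 35.1819333
  W → negative
Point 3:
  Lat: degrees = first 2 digits = 26, minutes = 53.585; 26 + 53.585/60 = 26.8930833
  N ⇒ keep positive
  Longitude: degrees = first 3 digits = 44, minutes = 27.93273; 44 + 27.93273/60 = 44.4655455
  W → negative
Point 4:
  Lat: split at 2 digits → 50° and 44.25357′; 50 + 44.25357/60 = 50.7375595
  S ⇒ negate
  Longitude: split at 3 digits → 179° and 22.135′; 179 + 22.135/60 = 179.3689167
  W → negative
Point 5:
  φ: degrees = first 2 digits = 89, minutes = 37.31809; 89 + 37.31809/60 = 89.6219682
  S → negative
  Longitude: degrees = first 3 digits = 135, minutes = 59.592; 135 + 59.592/60 = 135.9932000
  W ⇒ negate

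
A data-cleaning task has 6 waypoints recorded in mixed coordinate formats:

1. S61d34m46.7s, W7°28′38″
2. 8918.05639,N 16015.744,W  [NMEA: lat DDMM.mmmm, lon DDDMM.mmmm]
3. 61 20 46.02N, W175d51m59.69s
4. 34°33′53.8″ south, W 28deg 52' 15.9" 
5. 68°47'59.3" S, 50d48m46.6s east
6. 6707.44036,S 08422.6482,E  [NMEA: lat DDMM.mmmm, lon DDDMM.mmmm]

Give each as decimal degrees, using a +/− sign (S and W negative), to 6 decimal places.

1. -61.579639, -7.477222
2. 89.300940, -160.262400
3. 61.346117, -175.866581
4. -34.564944, -28.871083
5. -68.799806, 50.812944
6. -67.124006, 84.377470

Point 1:
  φ: 61° + 34/60 + 46.7/3600 = 61 + 0.566667 + 0.012972 = 61.5796389
  S → negative
  λ: 7 + 28/60 + 38/3600 = 7.4772222
  hemisphere W, so the sign is −
Point 2:
  φ: degrees = first 2 digits = 89, minutes = 18.05639; 89 + 18.05639/60 = 89.3009398
  N → positive
  λ: split at 3 digits → 160° and 15.744′; 160 + 15.744/60 = 160.2624000
  W ⇒ negate
Point 3:
  Latitude: 20′ + 46.02″ = 20.76700′; 61 + 20.76700/60 = 61.3461167
  N → positive
  Lon: 175 + 51/60 + 59.69/3600 = 175.8665806
  W → negative
Point 4:
  Lat: 33′ + 53.8″ = 33.89667′; 34 + 33.89667/60 = 34.5649444
  hemisphere S, so the sign is −
  λ: 52′ + 15.9″ = 52.26500′; 28 + 52.26500/60 = 28.8710833
  W ⇒ negate
Point 5:
  Latitude: 47′ + 59.3″ = 47.98833′; 68 + 47.98833/60 = 68.7998056
  S ⇒ negate
  Lon: 48′ + 46.6″ = 48.77667′; 50 + 48.77667/60 = 50.8129444
  E → positive
Point 6:
  φ: degrees = first 2 digits = 67, minutes = 7.44036; 67 + 7.44036/60 = 67.1240060
  S → negative
  Longitude: split at 3 digits → 084° and 22.6482′; 84 + 22.6482/60 = 84.3774700
  E → positive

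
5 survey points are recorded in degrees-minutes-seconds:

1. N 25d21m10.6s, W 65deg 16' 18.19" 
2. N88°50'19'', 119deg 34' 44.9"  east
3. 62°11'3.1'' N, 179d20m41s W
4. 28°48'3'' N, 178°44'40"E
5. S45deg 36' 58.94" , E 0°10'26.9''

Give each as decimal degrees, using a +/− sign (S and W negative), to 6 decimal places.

1. 25.352944, -65.271719
2. 88.838611, 119.579139
3. 62.184194, -179.344722
4. 28.800833, 178.744444
5. -45.616372, 0.174139

Point 1:
  φ: 25 + 21/60 + 10.6/3600 = 25.3529444
  N → positive
  Lon: 65 + 16/60 + 18.19/3600 = 65.2717194
  W ⇒ negate
Point 2:
  Lat: 88 + 50/60 + 19/3600 = 88.8386111
  N → positive
  Lon: 119° + 34/60 + 44.9/3600 = 119 + 0.566667 + 0.012472 = 119.5791389
  E → positive
Point 3:
  Latitude: 62° + 11/60 + 3.1/3600 = 62 + 0.183333 + 0.000861 = 62.1841944
  N ⇒ keep positive
  Lon: 179 + 20/60 + 41/3600 = 179.3447222
  hemisphere W, so the sign is −
Point 4:
  Latitude: 28° + 48/60 + 3/3600 = 28 + 0.800000 + 0.000833 = 28.8008333
  N → positive
  λ: 178° + 44/60 + 40/3600 = 178 + 0.733333 + 0.011111 = 178.7444444
  E → positive
Point 5:
  Latitude: 45° + 36/60 + 58.94/3600 = 45 + 0.600000 + 0.016372 = 45.6163722
  S → negative
  Longitude: 0° + 10/60 + 26.9/3600 = 0 + 0.166667 + 0.007472 = 0.1741389
  E → positive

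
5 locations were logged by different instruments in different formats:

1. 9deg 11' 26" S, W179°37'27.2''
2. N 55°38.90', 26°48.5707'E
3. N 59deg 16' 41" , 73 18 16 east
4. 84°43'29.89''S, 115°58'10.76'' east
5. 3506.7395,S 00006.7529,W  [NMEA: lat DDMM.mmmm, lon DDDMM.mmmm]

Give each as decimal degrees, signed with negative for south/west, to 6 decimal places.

1. -9.190556, -179.624222
2. 55.648333, 26.809512
3. 59.278056, 73.304444
4. -84.724969, 115.969656
5. -35.112325, -0.112548

Point 1:
  Lat: 9° + 11/60 + 26/3600 = 9 + 0.183333 + 0.007222 = 9.1905556
  S ⇒ negate
  Longitude: 179° + 37/60 + 27.2/3600 = 179 + 0.616667 + 0.007556 = 179.6242222
  hemisphere W, so the sign is −
Point 2:
  φ: 38.9′ = 0.648333°; total 55.6483333
  N ⇒ keep positive
  Longitude: 26 + 48.5707/60 = 26.8095117
  E ⇒ keep positive
Point 3:
  Latitude: 59° + 16/60 + 41/3600 = 59 + 0.266667 + 0.011389 = 59.2780556
  N ⇒ keep positive
  λ: 73° + 18/60 + 16/3600 = 73 + 0.300000 + 0.004444 = 73.3044444
  E → positive
Point 4:
  Latitude: 43′ + 29.89″ = 43.49817′; 84 + 43.49817/60 = 84.7249694
  S ⇒ negate
  λ: 115 + 58/60 + 10.76/3600 = 115.9696556
  E ⇒ keep positive
Point 5:
  Latitude: split at 2 digits → 35° and 6.7395′; 35 + 6.7395/60 = 35.1123250
  hemisphere S, so the sign is −
  Lon: split at 3 digits → 000° and 6.7529′; 0 + 6.7529/60 = 0.1125483
  W ⇒ negate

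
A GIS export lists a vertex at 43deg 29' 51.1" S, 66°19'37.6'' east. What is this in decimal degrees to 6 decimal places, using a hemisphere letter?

43.497528° S, 66.327111° E

φ: 43° + 29/60 + 51.1/3600 = 43 + 0.483333 + 0.014194 = 43.4975278
λ: 66 + 19/60 + 37.6/3600 = 66.3271111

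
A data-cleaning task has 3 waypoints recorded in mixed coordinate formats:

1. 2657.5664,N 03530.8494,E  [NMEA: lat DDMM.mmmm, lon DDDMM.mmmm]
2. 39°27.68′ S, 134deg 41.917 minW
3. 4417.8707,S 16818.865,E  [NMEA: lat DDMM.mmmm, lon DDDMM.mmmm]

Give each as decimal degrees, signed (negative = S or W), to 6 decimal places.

1. 26.959440, 35.514157
2. -39.461333, -134.698617
3. -44.297845, 168.314417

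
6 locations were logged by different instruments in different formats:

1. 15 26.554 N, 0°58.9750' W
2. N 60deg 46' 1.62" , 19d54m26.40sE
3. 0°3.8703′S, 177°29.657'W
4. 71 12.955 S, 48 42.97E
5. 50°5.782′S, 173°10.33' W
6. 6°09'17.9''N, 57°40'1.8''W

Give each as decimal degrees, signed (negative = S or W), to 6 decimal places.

1. 15.442567, -0.982917
2. 60.767117, 19.907333
3. -0.064505, -177.494283
4. -71.215917, 48.716167
5. -50.096367, -173.172167
6. 6.154972, -57.667167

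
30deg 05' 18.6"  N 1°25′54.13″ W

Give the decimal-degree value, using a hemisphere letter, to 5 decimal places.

30.08850° N, 1.43170° W

Lat: 5′ + 18.6″ = 5.31000′; 30 + 5.31000/60 = 30.088500
Longitude: 1° + 25/60 + 54.13/3600 = 1 + 0.416667 + 0.015036 = 1.431703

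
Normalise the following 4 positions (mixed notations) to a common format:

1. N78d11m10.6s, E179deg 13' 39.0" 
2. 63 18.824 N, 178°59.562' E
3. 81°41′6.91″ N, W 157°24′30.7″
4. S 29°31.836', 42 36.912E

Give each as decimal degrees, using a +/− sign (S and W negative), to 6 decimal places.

1. 78.186278, 179.227500
2. 63.313733, 178.992700
3. 81.685253, -157.408528
4. -29.530600, 42.615200

Point 1:
  φ: 11′ + 10.6″ = 11.17667′; 78 + 11.17667/60 = 78.1862778
  N → positive
  λ: 13′ + 39″ = 13.65000′; 179 + 13.65000/60 = 179.2275000
  E ⇒ keep positive
Point 2:
  Latitude: 63 + 18.824/60 = 63.3137333
  N → positive
  Lon: 59.562′ = 0.992700°; total 178.9927000
  E → positive
Point 3:
  φ: 81 + 41/60 + 6.91/3600 = 81.6852528
  N → positive
  Longitude: 24′ + 30.7″ = 24.51167′; 157 + 24.51167/60 = 157.4085278
  W → negative
Point 4:
  φ: 31.836′ = 0.530600°; total 29.5306000
  hemisphere S, so the sign is −
  Lon: 36.912′ = 0.615200°; total 42.6152000
  E ⇒ keep positive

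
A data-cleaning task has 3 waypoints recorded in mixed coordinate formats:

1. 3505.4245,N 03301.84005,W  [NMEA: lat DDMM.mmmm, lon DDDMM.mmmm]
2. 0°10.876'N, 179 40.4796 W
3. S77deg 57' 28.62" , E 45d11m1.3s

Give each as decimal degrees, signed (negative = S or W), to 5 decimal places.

1. 35.09041, -33.03067
2. 0.18127, -179.67466
3. -77.95795, 45.18369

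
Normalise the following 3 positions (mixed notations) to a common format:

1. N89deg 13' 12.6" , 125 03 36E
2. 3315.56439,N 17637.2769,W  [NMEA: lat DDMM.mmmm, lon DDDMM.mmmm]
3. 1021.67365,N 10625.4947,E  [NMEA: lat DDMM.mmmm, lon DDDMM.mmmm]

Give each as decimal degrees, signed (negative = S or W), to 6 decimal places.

1. 89.220167, 125.060000
2. 33.259407, -176.621282
3. 10.361228, 106.424912

Point 1:
  Latitude: 89° + 13/60 + 12.6/3600 = 89 + 0.216667 + 0.003500 = 89.2201667
  N ⇒ keep positive
  λ: 125° + 3/60 + 36/3600 = 125 + 0.050000 + 0.010000 = 125.0600000
  E → positive
Point 2:
  Lat: degrees = first 2 digits = 33, minutes = 15.56439; 33 + 15.56439/60 = 33.2594065
  N ⇒ keep positive
  λ: degrees = first 3 digits = 176, minutes = 37.2769; 176 + 37.2769/60 = 176.6212817
  W ⇒ negate
Point 3:
  Lat: degrees = first 2 digits = 10, minutes = 21.67365; 10 + 21.67365/60 = 10.3612275
  N → positive
  Longitude: degrees = first 3 digits = 106, minutes = 25.4947; 106 + 25.4947/60 = 106.4249117
  E → positive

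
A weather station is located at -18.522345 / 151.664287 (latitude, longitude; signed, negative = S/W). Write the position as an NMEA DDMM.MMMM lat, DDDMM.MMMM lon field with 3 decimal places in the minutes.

1831.341,S / 15139.857,E

Latitude is negative → S; |value| = 18.522345
Latitude: fractional part 0.522345 → 31.34070 minutes
Lon: fractional part 0.664287 → 39.85722 minutes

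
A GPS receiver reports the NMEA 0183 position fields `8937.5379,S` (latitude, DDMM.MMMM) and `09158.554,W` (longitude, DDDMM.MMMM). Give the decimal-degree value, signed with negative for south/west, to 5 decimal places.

-89.62563, -91.97590

Lat: degrees = first 2 digits = 89, minutes = 37.5379; 89 + 37.5379/60 = 89.625632
hemisphere S, so the sign is −
Longitude: degrees = first 3 digits = 91, minutes = 58.554; 91 + 58.554/60 = 91.975900
hemisphere W, so the sign is −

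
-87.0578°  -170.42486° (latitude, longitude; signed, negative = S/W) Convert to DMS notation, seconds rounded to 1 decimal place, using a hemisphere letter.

87°03′28.1″ S, 170°25′29.5″ W

Latitude is negative → S; |value| = 87.057800
φ: whole degrees 87; 3.46800′ → 3′ and 28.080″
Longitude is negative → W; |value| = 170.424860
Longitude: 0.424860 × 60 = 25.49160′ → 25′, remainder × 60 = 29.496″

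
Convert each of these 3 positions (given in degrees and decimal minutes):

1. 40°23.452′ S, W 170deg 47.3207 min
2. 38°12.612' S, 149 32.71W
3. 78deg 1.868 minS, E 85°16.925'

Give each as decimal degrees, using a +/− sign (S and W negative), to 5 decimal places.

1. -40.39087, -170.78868
2. -38.21020, -149.54517
3. -78.03113, 85.28208

Point 1:
  φ: 23.452′ = 0.390867°; total 40.390867
  hemisphere S, so the sign is −
  Lon: 170 + 47.3207/60 = 170.788678
  hemisphere W, so the sign is −
Point 2:
  Lat: 38 + 12.612/60 = 38.210200
  S → negative
  λ: 149 + 32.71/60 = 149.545167
  W ⇒ negate
Point 3:
  Lat: 78 + 1.868/60 = 78.031133
  S → negative
  λ: 85 + 16.925/60 = 85.282083
  E → positive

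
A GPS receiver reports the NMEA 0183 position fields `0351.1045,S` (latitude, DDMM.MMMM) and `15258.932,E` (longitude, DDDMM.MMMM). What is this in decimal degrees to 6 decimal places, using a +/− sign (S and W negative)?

Lat: degrees = first 2 digits = 3, minutes = 51.1045; 3 + 51.1045/60 = 3.8517417
S ⇒ negate
Longitude: degrees = first 3 digits = 152, minutes = 58.932; 152 + 58.932/60 = 152.9822000
E ⇒ keep positive

-3.851742, 152.982200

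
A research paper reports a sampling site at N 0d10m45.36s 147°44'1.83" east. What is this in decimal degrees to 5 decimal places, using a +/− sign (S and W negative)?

Lat: 10′ + 45.36″ = 10.75600′; 0 + 10.75600/60 = 0.179267
N ⇒ keep positive
Longitude: 44′ + 1.83″ = 44.03050′; 147 + 44.03050/60 = 147.733842
E → positive

0.17927, 147.73384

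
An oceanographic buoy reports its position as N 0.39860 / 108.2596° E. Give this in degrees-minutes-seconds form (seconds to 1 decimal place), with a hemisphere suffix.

φ: 0.398600° → 23.91600′; 0.91600 × 60 = 54.960″
Longitude: 0.259600° → 15.57600′; 0.57600 × 60 = 34.560″

0°23′55.0″ N, 108°15′34.6″ E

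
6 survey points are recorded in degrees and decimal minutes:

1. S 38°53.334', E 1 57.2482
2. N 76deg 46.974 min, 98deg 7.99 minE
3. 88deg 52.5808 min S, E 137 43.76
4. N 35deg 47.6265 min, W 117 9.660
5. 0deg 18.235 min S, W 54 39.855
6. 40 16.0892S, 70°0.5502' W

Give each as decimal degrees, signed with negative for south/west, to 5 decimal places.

Point 1:
  Lat: 53.334′ = 0.888900°; total 38.888900
  hemisphere S, so the sign is −
  λ: 57.2482′ = 0.954137°; total 1.954137
  E ⇒ keep positive
Point 2:
  φ: 76 + 46.974/60 = 76.782900
  N → positive
  Lon: 98 + 7.99/60 = 98.133167
  E ⇒ keep positive
Point 3:
  Latitude: 88 + 52.5808/60 = 88.876347
  hemisphere S, so the sign is −
  Lon: 43.76′ = 0.729333°; total 137.729333
  E → positive
Point 4:
  Lat: 35 + 47.6265/60 = 35.793775
  N → positive
  λ: 117 + 9.66/60 = 117.161000
  W ⇒ negate
Point 5:
  φ: 0 + 18.235/60 = 0.303917
  S → negative
  Longitude: 54 + 39.855/60 = 54.664250
  hemisphere W, so the sign is −
Point 6:
  Latitude: 16.0892′ = 0.268153°; total 40.268153
  hemisphere S, so the sign is −
  Lon: 0.5502′ = 0.009170°; total 70.009170
  W ⇒ negate

1. -38.88890, 1.95414
2. 76.78290, 98.13317
3. -88.87635, 137.72933
4. 35.79378, -117.16100
5. -0.30392, -54.66425
6. -40.26815, -70.00917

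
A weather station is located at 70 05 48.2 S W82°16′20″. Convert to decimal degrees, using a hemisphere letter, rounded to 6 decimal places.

Lat: 70 + 5/60 + 48.2/3600 = 70.0967222
Longitude: 16′ + 20″ = 16.33333′; 82 + 16.33333/60 = 82.2722222

70.096722° S, 82.272222° W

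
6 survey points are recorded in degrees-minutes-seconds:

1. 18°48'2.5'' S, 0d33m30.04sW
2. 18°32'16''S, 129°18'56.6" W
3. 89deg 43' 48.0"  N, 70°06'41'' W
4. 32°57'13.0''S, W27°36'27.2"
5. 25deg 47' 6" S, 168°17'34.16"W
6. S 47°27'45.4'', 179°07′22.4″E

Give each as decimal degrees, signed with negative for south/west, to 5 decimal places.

Point 1:
  Lat: 48′ + 2.5″ = 48.04167′; 18 + 48.04167/60 = 18.800694
  S ⇒ negate
  Lon: 0° + 33/60 + 30.04/3600 = 0 + 0.550000 + 0.008344 = 0.558344
  W ⇒ negate
Point 2:
  Lat: 18° + 32/60 + 16/3600 = 18 + 0.533333 + 0.004444 = 18.537778
  S → negative
  Longitude: 129° + 18/60 + 56.6/3600 = 129 + 0.300000 + 0.015722 = 129.315722
  W → negative
Point 3:
  Lat: 89 + 43/60 + 48/3600 = 89.730000
  N → positive
  Longitude: 70° + 6/60 + 41/3600 = 70 + 0.100000 + 0.011389 = 70.111389
  W → negative
Point 4:
  φ: 32° + 57/60 + 13/3600 = 32 + 0.950000 + 0.003611 = 32.953611
  S → negative
  Lon: 27 + 36/60 + 27.2/3600 = 27.607556
  W ⇒ negate
Point 5:
  φ: 25 + 47/60 + 6/3600 = 25.785000
  S ⇒ negate
  Lon: 168 + 17/60 + 34.16/3600 = 168.292822
  W → negative
Point 6:
  Latitude: 47° + 27/60 + 45.4/3600 = 47 + 0.450000 + 0.012611 = 47.462611
  hemisphere S, so the sign is −
  Lon: 7′ + 22.4″ = 7.37333′; 179 + 7.37333/60 = 179.122889
  E → positive

1. -18.80069, -0.55834
2. -18.53778, -129.31572
3. 89.73000, -70.11139
4. -32.95361, -27.60756
5. -25.78500, -168.29282
6. -47.46261, 179.12289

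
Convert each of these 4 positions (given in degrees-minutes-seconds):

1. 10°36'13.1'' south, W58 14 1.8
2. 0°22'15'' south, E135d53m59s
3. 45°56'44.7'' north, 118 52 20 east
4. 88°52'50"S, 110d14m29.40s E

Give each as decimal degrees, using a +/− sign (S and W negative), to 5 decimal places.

1. -10.60364, -58.23383
2. -0.37083, 135.89972
3. 45.94575, 118.87222
4. -88.88056, 110.24150

Point 1:
  φ: 10° + 36/60 + 13.1/3600 = 10 + 0.600000 + 0.003639 = 10.603639
  S → negative
  Longitude: 58 + 14/60 + 1.8/3600 = 58.233833
  hemisphere W, so the sign is −
Point 2:
  φ: 22′ + 15″ = 22.25000′; 0 + 22.25000/60 = 0.370833
  hemisphere S, so the sign is −
  Longitude: 135 + 53/60 + 59/3600 = 135.899722
  E ⇒ keep positive
Point 3:
  φ: 56′ + 44.7″ = 56.74500′; 45 + 56.74500/60 = 45.945750
  N → positive
  Lon: 118 + 52/60 + 20/3600 = 118.872222
  E ⇒ keep positive
Point 4:
  φ: 88° + 52/60 + 50/3600 = 88 + 0.866667 + 0.013889 = 88.880556
  hemisphere S, so the sign is −
  λ: 14′ + 29.4″ = 14.49000′; 110 + 14.49000/60 = 110.241500
  E → positive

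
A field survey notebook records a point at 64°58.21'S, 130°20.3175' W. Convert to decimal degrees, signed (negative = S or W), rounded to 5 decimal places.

-64.97017, -130.33863

φ: 64 + 58.21/60 = 64.970167
hemisphere S, so the sign is −
Lon: 130 + 20.3175/60 = 130.338625
W ⇒ negate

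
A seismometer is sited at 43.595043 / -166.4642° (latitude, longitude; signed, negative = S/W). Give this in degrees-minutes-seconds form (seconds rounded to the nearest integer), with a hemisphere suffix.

43°35′42″ N, 166°27′51″ W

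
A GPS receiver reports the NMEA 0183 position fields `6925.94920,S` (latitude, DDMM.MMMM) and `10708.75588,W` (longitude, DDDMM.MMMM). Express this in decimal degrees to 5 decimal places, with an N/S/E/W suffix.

69.43249° S, 107.14593° W

φ: degrees = first 2 digits = 69, minutes = 25.9492; 69 + 25.9492/60 = 69.432487
Longitude: split at 3 digits → 107° and 8.75588′; 107 + 8.75588/60 = 107.145931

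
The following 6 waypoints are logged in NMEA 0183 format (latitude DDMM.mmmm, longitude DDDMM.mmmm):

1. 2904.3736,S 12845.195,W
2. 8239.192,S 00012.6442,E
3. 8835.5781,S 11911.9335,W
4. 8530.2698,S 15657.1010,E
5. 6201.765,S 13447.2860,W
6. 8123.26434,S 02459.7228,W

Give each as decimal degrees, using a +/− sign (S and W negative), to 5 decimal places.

Point 1:
  Latitude: degrees = first 2 digits = 29, minutes = 4.3736; 29 + 4.3736/60 = 29.072893
  hemisphere S, so the sign is −
  Lon: split at 3 digits → 128° and 45.195′; 128 + 45.195/60 = 128.753250
  hemisphere W, so the sign is −
Point 2:
  φ: degrees = first 2 digits = 82, minutes = 39.192; 82 + 39.192/60 = 82.653200
  S → negative
  Lon: split at 3 digits → 000° and 12.6442′; 0 + 12.6442/60 = 0.210737
  E → positive
Point 3:
  Lat: split at 2 digits → 88° and 35.5781′; 88 + 35.5781/60 = 88.592968
  S ⇒ negate
  λ: degrees = first 3 digits = 119, minutes = 11.9335; 119 + 11.9335/60 = 119.198892
  W → negative
Point 4:
  Lat: split at 2 digits → 85° and 30.2698′; 85 + 30.2698/60 = 85.504497
  hemisphere S, so the sign is −
  λ: degrees = first 3 digits = 156, minutes = 57.101; 156 + 57.101/60 = 156.951683
  E → positive
Point 5:
  Latitude: split at 2 digits → 62° and 1.765′; 62 + 1.765/60 = 62.029417
  hemisphere S, so the sign is −
  Longitude: degrees = first 3 digits = 134, minutes = 47.286; 134 + 47.286/60 = 134.788100
  W ⇒ negate
Point 6:
  Lat: split at 2 digits → 81° and 23.26434′; 81 + 23.26434/60 = 81.387739
  S ⇒ negate
  Lon: degrees = first 3 digits = 24, minutes = 59.7228; 24 + 59.7228/60 = 24.995380
  W → negative

1. -29.07289, -128.75325
2. -82.65320, 0.21074
3. -88.59297, -119.19889
4. -85.50450, 156.95168
5. -62.02942, -134.78810
6. -81.38774, -24.99538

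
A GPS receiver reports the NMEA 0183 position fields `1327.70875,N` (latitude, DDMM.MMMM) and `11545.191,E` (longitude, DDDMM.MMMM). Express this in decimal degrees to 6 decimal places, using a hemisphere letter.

13.461813° N, 115.753183° E

Latitude: degrees = first 2 digits = 13, minutes = 27.70875; 13 + 27.70875/60 = 13.4618125
Longitude: split at 3 digits → 115° and 45.191′; 115 + 45.191/60 = 115.7531833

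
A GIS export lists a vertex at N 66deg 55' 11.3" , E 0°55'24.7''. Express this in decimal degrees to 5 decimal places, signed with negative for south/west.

Lat: 66° + 55/60 + 11.3/3600 = 66 + 0.916667 + 0.003139 = 66.919806
N → positive
Lon: 0 + 55/60 + 24.7/3600 = 0.923528
E ⇒ keep positive

66.91981, 0.92353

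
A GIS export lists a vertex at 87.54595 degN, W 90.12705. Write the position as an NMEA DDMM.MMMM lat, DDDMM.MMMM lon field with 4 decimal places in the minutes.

8732.7570,N / 09007.6230,W

Latitude: fractional part 0.545950 → 32.757000 minutes
Lon: fractional part 0.127050 → 7.623000 minutes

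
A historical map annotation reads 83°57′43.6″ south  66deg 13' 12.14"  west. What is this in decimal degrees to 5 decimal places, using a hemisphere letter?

Latitude: 83 + 57/60 + 43.6/3600 = 83.962111
Longitude: 66° + 13/60 + 12.14/3600 = 66 + 0.216667 + 0.003372 = 66.220039

83.96211° S, 66.22004° W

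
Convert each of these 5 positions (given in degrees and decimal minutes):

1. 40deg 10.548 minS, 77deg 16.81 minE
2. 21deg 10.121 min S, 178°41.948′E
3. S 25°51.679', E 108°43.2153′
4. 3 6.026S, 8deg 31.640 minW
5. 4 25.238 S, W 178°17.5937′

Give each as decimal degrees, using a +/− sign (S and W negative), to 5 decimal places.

1. -40.17580, 77.28017
2. -21.16868, 178.69913
3. -25.86132, 108.72026
4. -3.10043, -8.52733
5. -4.42063, -178.29323

Point 1:
  Lat: 10.548′ = 0.175800°; total 40.175800
  S ⇒ negate
  λ: 77 + 16.81/60 = 77.280167
  E ⇒ keep positive
Point 2:
  φ: 10.121′ = 0.168683°; total 21.168683
  hemisphere S, so the sign is −
  Lon: 178 + 41.948/60 = 178.699133
  E → positive
Point 3:
  φ: 51.679′ = 0.861317°; total 25.861317
  S ⇒ negate
  λ: 108 + 43.2153/60 = 108.720255
  E ⇒ keep positive
Point 4:
  Latitude: 3 + 6.026/60 = 3.100433
  S → negative
  Lon: 31.64′ = 0.527333°; total 8.527333
  W ⇒ negate
Point 5:
  Lat: 4 + 25.238/60 = 4.420633
  S ⇒ negate
  Lon: 17.5937′ = 0.293228°; total 178.293228
  W → negative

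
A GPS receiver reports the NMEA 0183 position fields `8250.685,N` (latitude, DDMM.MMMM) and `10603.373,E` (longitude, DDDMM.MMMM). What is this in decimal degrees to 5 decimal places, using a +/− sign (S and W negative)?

82.84475, 106.05622

Lat: degrees = first 2 digits = 82, minutes = 50.685; 82 + 50.685/60 = 82.844750
N ⇒ keep positive
λ: split at 3 digits → 106° and 3.373′; 106 + 3.373/60 = 106.056217
E → positive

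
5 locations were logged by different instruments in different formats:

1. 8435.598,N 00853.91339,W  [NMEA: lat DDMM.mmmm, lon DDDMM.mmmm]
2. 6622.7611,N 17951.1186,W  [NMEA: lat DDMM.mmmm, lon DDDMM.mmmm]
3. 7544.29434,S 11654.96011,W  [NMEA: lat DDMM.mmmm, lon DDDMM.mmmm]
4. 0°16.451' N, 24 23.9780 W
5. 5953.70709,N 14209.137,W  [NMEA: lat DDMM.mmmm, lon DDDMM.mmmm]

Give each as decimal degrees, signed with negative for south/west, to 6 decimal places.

Point 1:
  Lat: split at 2 digits → 84° and 35.598′; 84 + 35.598/60 = 84.5933000
  N ⇒ keep positive
  λ: split at 3 digits → 008° and 53.91339′; 8 + 53.91339/60 = 8.8985565
  W → negative
Point 2:
  Latitude: split at 2 digits → 66° and 22.7611′; 66 + 22.7611/60 = 66.3793517
  N ⇒ keep positive
  λ: split at 3 digits → 179° and 51.1186′; 179 + 51.1186/60 = 179.8519767
  hemisphere W, so the sign is −
Point 3:
  Lat: split at 2 digits → 75° and 44.29434′; 75 + 44.29434/60 = 75.7382390
  hemisphere S, so the sign is −
  λ: degrees = first 3 digits = 116, minutes = 54.96011; 116 + 54.96011/60 = 116.9160018
  hemisphere W, so the sign is −
Point 4:
  Latitude: 0 + 16.451/60 = 0.2741833
  N → positive
  λ: 23.978′ = 0.399633°; total 24.3996333
  W ⇒ negate
Point 5:
  Latitude: degrees = first 2 digits = 59, minutes = 53.70709; 59 + 53.70709/60 = 59.8951182
  N ⇒ keep positive
  Longitude: degrees = first 3 digits = 142, minutes = 9.137; 142 + 9.137/60 = 142.1522833
  hemisphere W, so the sign is −

1. 84.593300, -8.898557
2. 66.379352, -179.851977
3. -75.738239, -116.916002
4. 0.274183, -24.399633
5. 59.895118, -142.152283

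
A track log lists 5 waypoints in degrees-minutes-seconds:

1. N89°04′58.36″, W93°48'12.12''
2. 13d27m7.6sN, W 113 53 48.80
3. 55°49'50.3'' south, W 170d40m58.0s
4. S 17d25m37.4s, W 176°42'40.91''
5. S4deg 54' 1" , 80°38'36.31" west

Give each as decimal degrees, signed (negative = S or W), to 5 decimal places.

Point 1:
  Lat: 89° + 4/60 + 58.36/3600 = 89 + 0.066667 + 0.016211 = 89.082878
  N ⇒ keep positive
  λ: 93° + 48/60 + 12.12/3600 = 93 + 0.800000 + 0.003367 = 93.803367
  hemisphere W, so the sign is −
Point 2:
  Latitude: 13° + 27/60 + 7.6/3600 = 13 + 0.450000 + 0.002111 = 13.452111
  N → positive
  Lon: 113° + 53/60 + 48.8/3600 = 113 + 0.883333 + 0.013556 = 113.896889
  W ⇒ negate
Point 3:
  φ: 49′ + 50.3″ = 49.83833′; 55 + 49.83833/60 = 55.830639
  S → negative
  Longitude: 170 + 40/60 + 58/3600 = 170.682778
  W → negative
Point 4:
  φ: 17° + 25/60 + 37.4/3600 = 17 + 0.416667 + 0.010389 = 17.427056
  S ⇒ negate
  Longitude: 42′ + 40.91″ = 42.68183′; 176 + 42.68183/60 = 176.711364
  W → negative
Point 5:
  Latitude: 4° + 54/60 + 1/3600 = 4 + 0.900000 + 0.000278 = 4.900278
  S ⇒ negate
  Lon: 80 + 38/60 + 36.31/3600 = 80.643419
  W ⇒ negate

1. 89.08288, -93.80337
2. 13.45211, -113.89689
3. -55.83064, -170.68278
4. -17.42706, -176.71136
5. -4.90028, -80.64342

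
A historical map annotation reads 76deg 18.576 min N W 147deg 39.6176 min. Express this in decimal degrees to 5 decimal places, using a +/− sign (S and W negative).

76.30960, -147.66029

Lat: 76 + 18.576/60 = 76.309600
N → positive
Longitude: 39.6176′ = 0.660293°; total 147.660293
W ⇒ negate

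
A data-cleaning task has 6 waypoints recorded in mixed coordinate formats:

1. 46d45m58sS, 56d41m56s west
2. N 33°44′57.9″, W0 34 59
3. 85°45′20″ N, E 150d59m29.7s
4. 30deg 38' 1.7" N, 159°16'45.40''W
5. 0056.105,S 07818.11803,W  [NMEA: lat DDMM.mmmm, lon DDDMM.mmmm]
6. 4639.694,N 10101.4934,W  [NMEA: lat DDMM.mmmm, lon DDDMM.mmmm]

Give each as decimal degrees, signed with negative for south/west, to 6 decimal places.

Point 1:
  Lat: 45′ + 58″ = 45.96667′; 46 + 45.96667/60 = 46.7661111
  hemisphere S, so the sign is −
  Longitude: 41′ + 56″ = 41.93333′; 56 + 41.93333/60 = 56.6988889
  W → negative
Point 2:
  Latitude: 33 + 44/60 + 57.9/3600 = 33.7494167
  N ⇒ keep positive
  λ: 34′ + 59″ = 34.98333′; 0 + 34.98333/60 = 0.5830556
  hemisphere W, so the sign is −
Point 3:
  Latitude: 85 + 45/60 + 20/3600 = 85.7555556
  N → positive
  λ: 150° + 59/60 + 29.7/3600 = 150 + 0.983333 + 0.008250 = 150.9915833
  E → positive
Point 4:
  Lat: 38′ + 1.7″ = 38.02833′; 30 + 38.02833/60 = 30.6338056
  N ⇒ keep positive
  Lon: 159 + 16/60 + 45.4/3600 = 159.2792778
  hemisphere W, so the sign is −
Point 5:
  Lat: split at 2 digits → 00° and 56.105′; 0 + 56.105/60 = 0.9350833
  hemisphere S, so the sign is −
  λ: split at 3 digits → 078° and 18.11803′; 78 + 18.11803/60 = 78.3019672
  hemisphere W, so the sign is −
Point 6:
  Latitude: split at 2 digits → 46° and 39.694′; 46 + 39.694/60 = 46.6615667
  N → positive
  λ: split at 3 digits → 101° and 1.4934′; 101 + 1.4934/60 = 101.0248900
  hemisphere W, so the sign is −

1. -46.766111, -56.698889
2. 33.749417, -0.583056
3. 85.755556, 150.991583
4. 30.633806, -159.279278
5. -0.935083, -78.301967
6. 46.661567, -101.024890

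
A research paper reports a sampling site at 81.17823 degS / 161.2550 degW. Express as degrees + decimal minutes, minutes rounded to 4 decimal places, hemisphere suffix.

81° 10.6938′ S, 161° 15.3000′ W

Lat: fractional part 0.178230 → 10.693800 minutes
λ: 161° + 0.255000 × 60 = 161° 15.300000′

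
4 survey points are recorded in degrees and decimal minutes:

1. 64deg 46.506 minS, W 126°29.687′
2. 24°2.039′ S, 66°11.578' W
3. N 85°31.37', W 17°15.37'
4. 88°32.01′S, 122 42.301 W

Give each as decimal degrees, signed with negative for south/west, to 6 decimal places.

1. -64.775100, -126.494783
2. -24.033983, -66.192967
3. 85.522833, -17.256167
4. -88.533500, -122.705017

Point 1:
  Lat: 46.506′ = 0.775100°; total 64.7751000
  S → negative
  Lon: 29.687′ = 0.494783°; total 126.4947833
  W ⇒ negate
Point 2:
  Lat: 24 + 2.039/60 = 24.0339833
  hemisphere S, so the sign is −
  Lon: 11.578′ = 0.192967°; total 66.1929667
  W ⇒ negate
Point 3:
  Latitude: 85 + 31.37/60 = 85.5228333
  N → positive
  λ: 15.37′ = 0.256167°; total 17.2561667
  W → negative
Point 4:
  φ: 88 + 32.01/60 = 88.5335000
  hemisphere S, so the sign is −
  Lon: 122 + 42.301/60 = 122.7050167
  hemisphere W, so the sign is −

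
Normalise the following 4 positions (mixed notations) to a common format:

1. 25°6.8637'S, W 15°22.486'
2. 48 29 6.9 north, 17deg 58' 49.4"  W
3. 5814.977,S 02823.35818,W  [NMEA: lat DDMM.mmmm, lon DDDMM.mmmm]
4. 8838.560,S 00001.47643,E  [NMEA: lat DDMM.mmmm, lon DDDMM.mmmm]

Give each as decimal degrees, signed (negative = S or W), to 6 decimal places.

Point 1:
  φ: 25 + 6.8637/60 = 25.1143950
  S → negative
  Lon: 15 + 22.486/60 = 15.3747667
  hemisphere W, so the sign is −
Point 2:
  Lat: 48 + 29/60 + 6.9/3600 = 48.4852500
  N ⇒ keep positive
  λ: 58′ + 49.4″ = 58.82333′; 17 + 58.82333/60 = 17.9803889
  W → negative
Point 3:
  Latitude: degrees = first 2 digits = 58, minutes = 14.977; 58 + 14.977/60 = 58.2496167
  S ⇒ negate
  Lon: degrees = first 3 digits = 28, minutes = 23.35818; 28 + 23.35818/60 = 28.3893030
  W ⇒ negate
Point 4:
  Lat: split at 2 digits → 88° and 38.56′; 88 + 38.56/60 = 88.6426667
  hemisphere S, so the sign is −
  Lon: split at 3 digits → 000° and 1.47643′; 0 + 1.47643/60 = 0.0246072
  E → positive

1. -25.114395, -15.374767
2. 48.485250, -17.980389
3. -58.249617, -28.389303
4. -88.642667, 0.024607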